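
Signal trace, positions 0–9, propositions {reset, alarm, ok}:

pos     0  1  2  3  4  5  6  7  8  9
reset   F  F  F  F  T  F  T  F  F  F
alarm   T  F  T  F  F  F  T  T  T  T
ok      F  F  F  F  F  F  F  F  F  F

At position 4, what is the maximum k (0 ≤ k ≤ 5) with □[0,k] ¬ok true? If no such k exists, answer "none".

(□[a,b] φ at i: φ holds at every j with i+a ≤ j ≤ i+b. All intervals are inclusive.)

5

¬ok must hold from j=4 onward; find where it first fails.
  j=4: holds
  j=5: holds
  j=6: holds
  j=7: holds
  j=8: holds
  j=9: holds
Holds through j=9; largest k = 5.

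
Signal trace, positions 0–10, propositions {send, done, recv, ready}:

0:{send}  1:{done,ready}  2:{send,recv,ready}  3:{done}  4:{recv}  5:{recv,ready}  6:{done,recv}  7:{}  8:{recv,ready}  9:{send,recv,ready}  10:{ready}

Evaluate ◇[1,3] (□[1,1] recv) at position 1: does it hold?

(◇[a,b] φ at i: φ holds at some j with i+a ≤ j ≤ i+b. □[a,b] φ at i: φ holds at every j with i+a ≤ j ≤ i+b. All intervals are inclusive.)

Check □[1,1] recv at each j in [2,4]:
  j=2: fails at 3
  j=3: holds on [4,4]
  j=4: holds on [5,5]
Found at j=3 → formula holds.

Holds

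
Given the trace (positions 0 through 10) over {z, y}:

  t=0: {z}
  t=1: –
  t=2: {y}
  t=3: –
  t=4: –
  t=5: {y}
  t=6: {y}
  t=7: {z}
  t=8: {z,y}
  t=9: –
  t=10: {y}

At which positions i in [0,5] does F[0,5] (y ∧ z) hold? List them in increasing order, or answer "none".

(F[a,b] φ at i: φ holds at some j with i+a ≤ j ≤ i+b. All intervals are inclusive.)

Evaluate at each i in [0,5]:
  i=0: ✗ (none in [0,5])
  i=1: ✗ (none in [1,6])
  i=2: ✗ (none in [2,7])
  i=3: ✓ (witness j=8)
  i=4: ✓ (witness j=8)
  i=5: ✓ (witness j=8)

3, 4, 5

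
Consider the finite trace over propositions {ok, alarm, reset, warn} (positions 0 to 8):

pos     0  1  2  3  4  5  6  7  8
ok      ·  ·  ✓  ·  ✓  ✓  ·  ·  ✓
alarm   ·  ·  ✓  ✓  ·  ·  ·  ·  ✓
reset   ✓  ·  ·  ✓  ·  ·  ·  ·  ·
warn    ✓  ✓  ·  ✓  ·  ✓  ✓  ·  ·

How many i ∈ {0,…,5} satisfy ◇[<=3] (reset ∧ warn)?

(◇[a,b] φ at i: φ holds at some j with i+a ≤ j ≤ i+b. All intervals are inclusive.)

Evaluate at each i in [0,5]:
  i=0: ✓ (witness j=0)
  i=1: ✓ (witness j=3)
  i=2: ✓ (witness j=3)
  i=3: ✓ (witness j=3)
  i=4: ✗ (none in [4,7])
  i=5: ✗ (none in [5,8])
Positions where it holds: {0, 1, 2, 3} → 4.

4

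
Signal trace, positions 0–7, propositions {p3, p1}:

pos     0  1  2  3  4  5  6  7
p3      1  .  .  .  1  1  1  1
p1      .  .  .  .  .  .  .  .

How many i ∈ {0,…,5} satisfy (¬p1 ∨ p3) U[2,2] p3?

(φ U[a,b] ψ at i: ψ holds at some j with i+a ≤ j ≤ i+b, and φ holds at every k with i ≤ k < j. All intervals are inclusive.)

4

Evaluate at each i in [0,5]:
  i=0: ✗ (no rhs in [2,2])
  i=1: ✗ (no rhs in [3,3])
  i=2: ✓ (rhs at j=4; lhs holds on [2,3])
  i=3: ✓ (rhs at j=5; lhs holds on [3,4])
  i=4: ✓ (rhs at j=6; lhs holds on [4,5])
  i=5: ✓ (rhs at j=7; lhs holds on [5,6])
Positions where it holds: {2, 3, 4, 5} → 4.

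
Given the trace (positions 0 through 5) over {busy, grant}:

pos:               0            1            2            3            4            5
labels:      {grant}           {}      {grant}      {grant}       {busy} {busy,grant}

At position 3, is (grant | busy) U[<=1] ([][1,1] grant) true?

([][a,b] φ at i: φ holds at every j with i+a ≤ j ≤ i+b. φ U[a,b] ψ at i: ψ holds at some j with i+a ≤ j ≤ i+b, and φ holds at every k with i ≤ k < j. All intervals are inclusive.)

Need some j in [3,4] with [][1,1] grant, and (grant | busy) at every k in [3,j-1].
  j=3: [][1,1] grant — fails at 4.
  j=4: [][1,1] grant holds; (grant | busy) holds at every k in [3,3] → satisfied.

True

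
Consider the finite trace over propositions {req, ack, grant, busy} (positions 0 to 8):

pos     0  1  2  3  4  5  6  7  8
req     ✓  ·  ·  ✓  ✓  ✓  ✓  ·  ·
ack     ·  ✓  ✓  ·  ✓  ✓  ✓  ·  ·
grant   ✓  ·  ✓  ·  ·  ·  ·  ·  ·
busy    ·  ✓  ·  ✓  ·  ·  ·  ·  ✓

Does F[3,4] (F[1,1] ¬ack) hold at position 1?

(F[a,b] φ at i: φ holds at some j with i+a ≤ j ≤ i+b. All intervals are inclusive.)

Does not hold

Check F[1,1] ¬ack at each j in [4,5]:
  j=4: fails (none in [5,5])
  j=5: fails (none in [6,6])
No position in the window satisfies it → formula fails.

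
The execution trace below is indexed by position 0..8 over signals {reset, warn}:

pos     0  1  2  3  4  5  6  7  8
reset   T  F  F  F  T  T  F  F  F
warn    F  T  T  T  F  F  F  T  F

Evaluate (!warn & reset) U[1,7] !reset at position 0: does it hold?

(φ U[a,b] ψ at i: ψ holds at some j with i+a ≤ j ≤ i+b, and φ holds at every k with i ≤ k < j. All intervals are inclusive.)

Need some j in [1,7] with !reset, and (!warn & reset) at every k in [0,j-1].
  j=1: !reset holds; (!warn & reset) holds at every k in [0,0] → satisfied.

True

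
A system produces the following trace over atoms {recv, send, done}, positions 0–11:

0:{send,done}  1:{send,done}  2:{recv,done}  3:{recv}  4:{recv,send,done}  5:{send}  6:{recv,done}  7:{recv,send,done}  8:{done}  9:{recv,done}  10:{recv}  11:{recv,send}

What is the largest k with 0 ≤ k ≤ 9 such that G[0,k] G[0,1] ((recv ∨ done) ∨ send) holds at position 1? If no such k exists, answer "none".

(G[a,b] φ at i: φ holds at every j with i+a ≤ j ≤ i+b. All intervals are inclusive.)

G[0,1] ((recv ∨ done) ∨ send) must hold from j=1 onward; find where it first fails.
  j=1: holds
  j=2: holds
  j=3: holds
  j=4: holds
  j=5: holds
  j=6: holds
  j=7: holds
  j=8: holds
  j=9: holds
  j=10: holds
Holds through j=10; largest k = 9.

9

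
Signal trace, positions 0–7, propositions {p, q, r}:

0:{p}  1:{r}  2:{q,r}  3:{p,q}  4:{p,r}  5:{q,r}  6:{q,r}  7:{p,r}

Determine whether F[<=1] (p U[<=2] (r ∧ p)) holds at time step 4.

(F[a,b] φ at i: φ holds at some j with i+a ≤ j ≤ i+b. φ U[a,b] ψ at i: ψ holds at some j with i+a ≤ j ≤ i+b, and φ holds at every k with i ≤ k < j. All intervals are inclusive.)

Check (p U[<=2] (r ∧ p)) at each j in [4,5]:
  j=4: holds
  j=5: fails
Found at j=4 → formula holds.

True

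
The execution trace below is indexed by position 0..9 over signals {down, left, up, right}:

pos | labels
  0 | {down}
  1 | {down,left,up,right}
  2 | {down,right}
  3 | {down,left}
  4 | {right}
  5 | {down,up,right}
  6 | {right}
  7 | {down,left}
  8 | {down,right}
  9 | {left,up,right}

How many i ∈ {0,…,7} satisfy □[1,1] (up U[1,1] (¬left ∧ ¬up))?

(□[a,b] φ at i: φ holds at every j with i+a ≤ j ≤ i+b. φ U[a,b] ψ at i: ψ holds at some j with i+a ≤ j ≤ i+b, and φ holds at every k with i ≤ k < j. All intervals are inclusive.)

Evaluate at each i in [0,7]:
  i=0: ✓ (all of [1,1])
  i=1: ✗ (fails at j=2)
  i=2: ✗ (fails at j=3)
  i=3: ✗ (fails at j=4)
  i=4: ✓ (all of [5,5])
  i=5: ✗ (fails at j=6)
  i=6: ✗ (fails at j=7)
  i=7: ✗ (fails at j=8)
Positions where it holds: {0, 4} → 2.

2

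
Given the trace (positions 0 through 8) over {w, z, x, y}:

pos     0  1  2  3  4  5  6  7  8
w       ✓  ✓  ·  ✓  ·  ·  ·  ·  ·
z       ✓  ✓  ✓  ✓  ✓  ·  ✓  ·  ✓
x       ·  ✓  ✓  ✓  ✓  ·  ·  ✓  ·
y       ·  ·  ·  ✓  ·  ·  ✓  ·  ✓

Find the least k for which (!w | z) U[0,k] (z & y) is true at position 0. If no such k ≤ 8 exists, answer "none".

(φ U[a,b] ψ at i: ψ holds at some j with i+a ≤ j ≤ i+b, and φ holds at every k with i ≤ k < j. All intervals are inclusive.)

3

Need earliest j ≥ 0 with (z & y), and (!w | z) at every k in [0,j-1].
  j=0: rhs fails.
  j=1: rhs fails.
  j=2: rhs fails.
  j=3: rhs holds; lhs holds on [0,2]. k = 3.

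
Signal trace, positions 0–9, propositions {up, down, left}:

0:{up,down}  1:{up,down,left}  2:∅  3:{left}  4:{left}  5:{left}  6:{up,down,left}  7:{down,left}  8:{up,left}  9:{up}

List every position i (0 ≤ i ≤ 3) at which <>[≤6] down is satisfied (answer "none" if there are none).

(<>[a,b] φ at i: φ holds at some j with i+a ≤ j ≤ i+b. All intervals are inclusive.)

0, 1, 2, 3

Evaluate at each i in [0,3]:
  i=0: ✓ (witness j=0)
  i=1: ✓ (witness j=1)
  i=2: ✓ (witness j=6)
  i=3: ✓ (witness j=6)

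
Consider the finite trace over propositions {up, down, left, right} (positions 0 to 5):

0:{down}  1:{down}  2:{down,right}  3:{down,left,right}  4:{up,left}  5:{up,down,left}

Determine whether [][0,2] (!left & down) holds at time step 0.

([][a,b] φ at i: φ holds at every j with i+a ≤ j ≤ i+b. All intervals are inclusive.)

Yes

Check (!left & down) at every j in [0,2]:
  j=0: true
  j=1: true
  j=2: true
All positions satisfy it → formula holds.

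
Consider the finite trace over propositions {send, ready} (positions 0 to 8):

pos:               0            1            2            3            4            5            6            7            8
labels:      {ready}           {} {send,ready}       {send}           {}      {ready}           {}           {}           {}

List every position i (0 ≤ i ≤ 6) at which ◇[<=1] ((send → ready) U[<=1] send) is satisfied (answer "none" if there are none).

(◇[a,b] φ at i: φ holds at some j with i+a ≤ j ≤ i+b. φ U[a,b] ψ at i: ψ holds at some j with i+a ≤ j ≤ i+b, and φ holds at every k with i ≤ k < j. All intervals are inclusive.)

0, 1, 2, 3

Evaluate at each i in [0,6]:
  i=0: ✓ (witness j=1)
  i=1: ✓ (witness j=1)
  i=2: ✓ (witness j=2)
  i=3: ✓ (witness j=3)
  i=4: ✗ (none in [4,5])
  i=5: ✗ (none in [5,6])
  i=6: ✗ (none in [6,7])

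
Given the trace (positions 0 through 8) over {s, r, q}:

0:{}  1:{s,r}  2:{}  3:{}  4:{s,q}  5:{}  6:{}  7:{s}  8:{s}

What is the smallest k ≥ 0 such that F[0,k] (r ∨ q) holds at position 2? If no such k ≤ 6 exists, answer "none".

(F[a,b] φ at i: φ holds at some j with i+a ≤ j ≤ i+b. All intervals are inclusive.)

2

Scan j = 2,3,… for (r ∨ q):
  j=2: fails
  j=3: fails
  j=4: holds
First hit at j=4, so smallest k = 4-2 = 2.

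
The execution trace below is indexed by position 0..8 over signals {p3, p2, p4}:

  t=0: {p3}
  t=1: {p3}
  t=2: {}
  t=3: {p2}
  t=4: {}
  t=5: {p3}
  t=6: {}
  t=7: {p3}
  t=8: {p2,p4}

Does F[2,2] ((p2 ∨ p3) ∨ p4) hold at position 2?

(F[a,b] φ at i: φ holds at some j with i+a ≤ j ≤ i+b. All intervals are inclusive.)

False

Check ((p2 ∨ p3) ∨ p4) at each j in [4,4]:
  j=4: false
No position in the window satisfies it → formula fails.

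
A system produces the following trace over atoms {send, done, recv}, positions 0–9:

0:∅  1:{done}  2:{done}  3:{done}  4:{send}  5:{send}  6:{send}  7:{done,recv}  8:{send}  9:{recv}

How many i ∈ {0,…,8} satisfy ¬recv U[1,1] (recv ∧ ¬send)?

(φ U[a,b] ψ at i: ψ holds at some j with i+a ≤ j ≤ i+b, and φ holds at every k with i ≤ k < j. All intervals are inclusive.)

2

Evaluate at each i in [0,8]:
  i=0: ✗ (no rhs in [1,1])
  i=1: ✗ (no rhs in [2,2])
  i=2: ✗ (no rhs in [3,3])
  i=3: ✗ (no rhs in [4,4])
  i=4: ✗ (no rhs in [5,5])
  i=5: ✗ (no rhs in [6,6])
  i=6: ✓ (rhs at j=7; lhs holds on [6,6])
  i=7: ✗ (no rhs in [8,8])
  i=8: ✓ (rhs at j=9; lhs holds on [8,8])
Positions where it holds: {6, 8} → 2.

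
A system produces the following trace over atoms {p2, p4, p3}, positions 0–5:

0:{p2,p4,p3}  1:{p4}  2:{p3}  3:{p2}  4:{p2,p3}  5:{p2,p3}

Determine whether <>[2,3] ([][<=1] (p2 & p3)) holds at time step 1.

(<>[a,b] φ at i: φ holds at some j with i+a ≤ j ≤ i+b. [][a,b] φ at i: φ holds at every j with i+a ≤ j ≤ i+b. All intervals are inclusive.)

Holds

Check [][<=1] (p2 & p3) at each j in [3,4]:
  j=3: fails at 3
  j=4: holds on [4,5]
Found at j=4 → formula holds.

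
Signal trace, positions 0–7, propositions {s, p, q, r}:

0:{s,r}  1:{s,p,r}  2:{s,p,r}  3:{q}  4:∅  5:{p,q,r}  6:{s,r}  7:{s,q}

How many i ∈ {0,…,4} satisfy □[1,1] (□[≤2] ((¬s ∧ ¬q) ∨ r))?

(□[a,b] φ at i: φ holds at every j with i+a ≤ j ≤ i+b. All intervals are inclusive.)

1

Evaluate at each i in [0,4]:
  i=0: ✗ (fails at j=1)
  i=1: ✗ (fails at j=2)
  i=2: ✗ (fails at j=3)
  i=3: ✓ (all of [4,4])
  i=4: ✗ (fails at j=5)
Positions where it holds: {3} → 1.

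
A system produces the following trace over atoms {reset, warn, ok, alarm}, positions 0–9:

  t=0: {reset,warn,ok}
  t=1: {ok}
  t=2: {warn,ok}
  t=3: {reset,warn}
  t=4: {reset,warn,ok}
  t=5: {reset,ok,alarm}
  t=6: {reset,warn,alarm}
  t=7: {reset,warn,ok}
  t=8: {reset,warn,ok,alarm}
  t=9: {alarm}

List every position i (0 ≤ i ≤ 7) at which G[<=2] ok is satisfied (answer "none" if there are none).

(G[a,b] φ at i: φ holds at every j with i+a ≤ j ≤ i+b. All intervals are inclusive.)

Evaluate at each i in [0,7]:
  i=0: ✓ (all of [0,2])
  i=1: ✗ (fails at j=3)
  i=2: ✗ (fails at j=3)
  i=3: ✗ (fails at j=3)
  i=4: ✗ (fails at j=6)
  i=5: ✗ (fails at j=6)
  i=6: ✗ (fails at j=6)
  i=7: ✗ (fails at j=9)

0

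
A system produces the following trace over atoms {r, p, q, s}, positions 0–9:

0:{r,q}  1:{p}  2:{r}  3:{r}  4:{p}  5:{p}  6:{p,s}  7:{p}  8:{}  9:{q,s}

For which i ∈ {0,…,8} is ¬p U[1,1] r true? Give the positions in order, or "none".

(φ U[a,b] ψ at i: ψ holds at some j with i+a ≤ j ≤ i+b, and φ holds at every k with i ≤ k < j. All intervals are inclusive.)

2

Evaluate at each i in [0,8]:
  i=0: ✗ (no rhs in [1,1])
  i=1: ✗ (lhs fails at k=1 before rhs at j=2)
  i=2: ✓ (rhs at j=3; lhs holds on [2,2])
  i=3: ✗ (no rhs in [4,4])
  i=4: ✗ (no rhs in [5,5])
  i=5: ✗ (no rhs in [6,6])
  i=6: ✗ (no rhs in [7,7])
  i=7: ✗ (no rhs in [8,8])
  i=8: ✗ (no rhs in [9,9])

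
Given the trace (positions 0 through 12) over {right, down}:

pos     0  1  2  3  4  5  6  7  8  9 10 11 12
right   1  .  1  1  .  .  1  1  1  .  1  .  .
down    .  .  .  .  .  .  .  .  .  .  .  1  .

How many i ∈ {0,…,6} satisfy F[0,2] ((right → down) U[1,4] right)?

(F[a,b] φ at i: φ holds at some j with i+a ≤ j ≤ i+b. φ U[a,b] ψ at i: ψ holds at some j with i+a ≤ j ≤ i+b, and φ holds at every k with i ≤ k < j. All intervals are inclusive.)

6

Evaluate at each i in [0,6]:
  i=0: ✓ (witness j=1)
  i=1: ✓ (witness j=1)
  i=2: ✓ (witness j=4)
  i=3: ✓ (witness j=4)
  i=4: ✓ (witness j=4)
  i=5: ✓ (witness j=5)
  i=6: ✗ (none in [6,8])
Positions where it holds: {0, 1, 2, 3, 4, 5} → 6.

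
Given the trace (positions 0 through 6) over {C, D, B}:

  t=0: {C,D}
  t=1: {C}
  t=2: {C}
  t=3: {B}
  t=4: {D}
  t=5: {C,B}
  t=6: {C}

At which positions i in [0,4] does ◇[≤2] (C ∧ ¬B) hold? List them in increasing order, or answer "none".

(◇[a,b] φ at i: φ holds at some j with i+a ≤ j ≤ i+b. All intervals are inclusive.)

0, 1, 2, 4

Evaluate at each i in [0,4]:
  i=0: ✓ (witness j=0)
  i=1: ✓ (witness j=1)
  i=2: ✓ (witness j=2)
  i=3: ✗ (none in [3,5])
  i=4: ✓ (witness j=6)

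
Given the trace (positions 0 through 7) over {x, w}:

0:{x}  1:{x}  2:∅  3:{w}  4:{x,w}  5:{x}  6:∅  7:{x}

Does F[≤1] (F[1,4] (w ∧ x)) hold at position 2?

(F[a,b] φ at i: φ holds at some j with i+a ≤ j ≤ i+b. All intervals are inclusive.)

Yes

Check F[1,4] (w ∧ x) at each j in [2,3]:
  j=2: holds (witness at 4)
  j=3: holds (witness at 4)
Found at j=2 → formula holds.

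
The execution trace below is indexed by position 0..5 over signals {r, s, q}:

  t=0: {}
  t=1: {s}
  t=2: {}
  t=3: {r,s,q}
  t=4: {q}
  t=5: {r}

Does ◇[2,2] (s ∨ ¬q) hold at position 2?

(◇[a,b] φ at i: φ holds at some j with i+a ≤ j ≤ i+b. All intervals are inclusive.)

Does not hold

Check (s ∨ ¬q) at each j in [4,4]:
  j=4: false
No position in the window satisfies it → formula fails.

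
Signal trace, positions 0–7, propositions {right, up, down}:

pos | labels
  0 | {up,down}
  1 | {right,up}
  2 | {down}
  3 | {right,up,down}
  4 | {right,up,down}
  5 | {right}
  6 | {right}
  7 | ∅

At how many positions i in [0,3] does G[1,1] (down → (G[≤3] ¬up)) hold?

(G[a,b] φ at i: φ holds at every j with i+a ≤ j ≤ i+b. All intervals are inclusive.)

Evaluate at each i in [0,3]:
  i=0: ✓ (all of [1,1])
  i=1: ✗ (fails at j=2)
  i=2: ✗ (fails at j=3)
  i=3: ✗ (fails at j=4)
Positions where it holds: {0} → 1.

1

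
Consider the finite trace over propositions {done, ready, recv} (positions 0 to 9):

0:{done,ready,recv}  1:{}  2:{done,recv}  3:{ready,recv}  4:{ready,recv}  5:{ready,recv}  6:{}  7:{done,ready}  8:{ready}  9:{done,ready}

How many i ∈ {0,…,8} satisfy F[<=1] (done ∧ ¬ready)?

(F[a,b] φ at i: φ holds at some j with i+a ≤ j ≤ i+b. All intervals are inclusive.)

Evaluate at each i in [0,8]:
  i=0: ✗ (none in [0,1])
  i=1: ✓ (witness j=2)
  i=2: ✓ (witness j=2)
  i=3: ✗ (none in [3,4])
  i=4: ✗ (none in [4,5])
  i=5: ✗ (none in [5,6])
  i=6: ✗ (none in [6,7])
  i=7: ✗ (none in [7,8])
  i=8: ✗ (none in [8,9])
Positions where it holds: {1, 2} → 2.

2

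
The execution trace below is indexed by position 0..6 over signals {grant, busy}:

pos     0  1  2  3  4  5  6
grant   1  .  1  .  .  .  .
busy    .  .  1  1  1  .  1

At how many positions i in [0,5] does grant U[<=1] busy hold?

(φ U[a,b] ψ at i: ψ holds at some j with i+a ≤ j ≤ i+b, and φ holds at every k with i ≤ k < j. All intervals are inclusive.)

Evaluate at each i in [0,5]:
  i=0: ✗ (no rhs in [0,1])
  i=1: ✗ (lhs fails at k=1 before rhs at j=2)
  i=2: ✓ (rhs at j=2)
  i=3: ✓ (rhs at j=3)
  i=4: ✓ (rhs at j=4)
  i=5: ✗ (lhs fails at k=5 before rhs at j=6)
Positions where it holds: {2, 3, 4} → 3.

3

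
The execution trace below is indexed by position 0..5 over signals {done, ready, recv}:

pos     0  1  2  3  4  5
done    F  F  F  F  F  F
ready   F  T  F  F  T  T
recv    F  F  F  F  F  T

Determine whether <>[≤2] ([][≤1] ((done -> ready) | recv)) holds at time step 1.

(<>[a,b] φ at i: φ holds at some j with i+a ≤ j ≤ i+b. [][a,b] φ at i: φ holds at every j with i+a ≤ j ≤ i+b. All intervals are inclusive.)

Yes

Check [][≤1] ((done -> ready) | recv) at each j in [1,3]:
  j=1: holds on [1,2]
  j=2: holds on [2,3]
  j=3: holds on [3,4]
Found at j=1 → formula holds.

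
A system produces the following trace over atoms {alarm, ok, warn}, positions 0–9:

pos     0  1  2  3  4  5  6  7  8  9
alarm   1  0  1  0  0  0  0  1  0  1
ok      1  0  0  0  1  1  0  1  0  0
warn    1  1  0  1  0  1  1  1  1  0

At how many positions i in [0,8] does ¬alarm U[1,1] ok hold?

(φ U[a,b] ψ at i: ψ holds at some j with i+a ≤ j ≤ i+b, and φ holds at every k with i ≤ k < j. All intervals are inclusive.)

Evaluate at each i in [0,8]:
  i=0: ✗ (no rhs in [1,1])
  i=1: ✗ (no rhs in [2,2])
  i=2: ✗ (no rhs in [3,3])
  i=3: ✓ (rhs at j=4; lhs holds on [3,3])
  i=4: ✓ (rhs at j=5; lhs holds on [4,4])
  i=5: ✗ (no rhs in [6,6])
  i=6: ✓ (rhs at j=7; lhs holds on [6,6])
  i=7: ✗ (no rhs in [8,8])
  i=8: ✗ (no rhs in [9,9])
Positions where it holds: {3, 4, 6} → 3.

3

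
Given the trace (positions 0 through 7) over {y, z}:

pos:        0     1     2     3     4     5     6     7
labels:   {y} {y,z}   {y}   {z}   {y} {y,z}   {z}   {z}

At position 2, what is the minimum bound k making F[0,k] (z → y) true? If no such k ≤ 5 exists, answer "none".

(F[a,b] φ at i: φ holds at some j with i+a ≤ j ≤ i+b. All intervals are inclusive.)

0

Scan j = 2,3,… for (z → y):
  j=2: holds
First hit at j=2, so smallest k = 2-2 = 0.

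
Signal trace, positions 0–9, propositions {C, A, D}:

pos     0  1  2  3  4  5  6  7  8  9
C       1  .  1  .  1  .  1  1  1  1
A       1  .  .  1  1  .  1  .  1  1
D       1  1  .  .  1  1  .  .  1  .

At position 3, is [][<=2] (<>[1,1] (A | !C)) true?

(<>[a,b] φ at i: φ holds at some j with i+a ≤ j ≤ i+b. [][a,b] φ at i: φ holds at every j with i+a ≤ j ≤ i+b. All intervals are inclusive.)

Check <>[1,1] (A | !C) at every j in [3,5]:
  j=3: holds (witness at 4)
  j=4: holds (witness at 5)
  j=5: holds (witness at 6)
All positions satisfy it → formula holds.

Holds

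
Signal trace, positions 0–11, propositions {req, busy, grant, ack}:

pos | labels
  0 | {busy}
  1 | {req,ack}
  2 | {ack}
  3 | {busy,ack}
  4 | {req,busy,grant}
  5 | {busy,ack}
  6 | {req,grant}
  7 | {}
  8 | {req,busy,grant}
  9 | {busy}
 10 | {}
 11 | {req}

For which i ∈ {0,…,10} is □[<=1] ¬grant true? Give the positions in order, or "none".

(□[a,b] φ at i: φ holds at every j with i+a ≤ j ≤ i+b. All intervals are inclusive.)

Evaluate at each i in [0,10]:
  i=0: ✓ (all of [0,1])
  i=1: ✓ (all of [1,2])
  i=2: ✓ (all of [2,3])
  i=3: ✗ (fails at j=4)
  i=4: ✗ (fails at j=4)
  i=5: ✗ (fails at j=6)
  i=6: ✗ (fails at j=6)
  i=7: ✗ (fails at j=8)
  i=8: ✗ (fails at j=8)
  i=9: ✓ (all of [9,10])
  i=10: ✓ (all of [10,11])

0, 1, 2, 9, 10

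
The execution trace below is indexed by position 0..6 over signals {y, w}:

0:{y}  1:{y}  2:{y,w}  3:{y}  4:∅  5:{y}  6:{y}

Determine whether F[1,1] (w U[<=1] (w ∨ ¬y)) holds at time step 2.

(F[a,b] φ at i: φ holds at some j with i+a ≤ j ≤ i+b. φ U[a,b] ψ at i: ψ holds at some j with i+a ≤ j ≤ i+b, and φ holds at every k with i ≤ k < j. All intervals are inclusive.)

Check (w U[<=1] (w ∨ ¬y)) at each j in [3,3]:
  j=3: fails
No position in the window satisfies it → formula fails.

No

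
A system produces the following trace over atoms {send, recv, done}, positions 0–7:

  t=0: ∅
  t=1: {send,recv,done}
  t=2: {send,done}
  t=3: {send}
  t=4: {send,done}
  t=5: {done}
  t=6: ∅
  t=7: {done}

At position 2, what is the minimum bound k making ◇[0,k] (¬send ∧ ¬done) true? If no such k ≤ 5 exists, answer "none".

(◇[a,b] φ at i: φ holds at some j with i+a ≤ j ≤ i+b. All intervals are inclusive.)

4

Scan j = 2,3,… for (¬send ∧ ¬done):
  j=2: fails
  j=3: fails
  j=4: fails
  j=5: fails
  j=6: holds
First hit at j=6, so smallest k = 6-2 = 4.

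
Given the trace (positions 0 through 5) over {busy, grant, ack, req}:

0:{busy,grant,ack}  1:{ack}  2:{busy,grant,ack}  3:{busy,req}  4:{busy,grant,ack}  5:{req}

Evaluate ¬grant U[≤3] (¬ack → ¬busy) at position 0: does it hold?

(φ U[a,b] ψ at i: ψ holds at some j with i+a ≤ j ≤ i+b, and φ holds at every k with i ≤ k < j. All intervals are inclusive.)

Holds

Need some j in [0,3] with (¬ack → ¬busy), and ¬grant at every k in [0,j-1].
  j=0: (¬ack → ¬busy) holds; no prefix to check → satisfied.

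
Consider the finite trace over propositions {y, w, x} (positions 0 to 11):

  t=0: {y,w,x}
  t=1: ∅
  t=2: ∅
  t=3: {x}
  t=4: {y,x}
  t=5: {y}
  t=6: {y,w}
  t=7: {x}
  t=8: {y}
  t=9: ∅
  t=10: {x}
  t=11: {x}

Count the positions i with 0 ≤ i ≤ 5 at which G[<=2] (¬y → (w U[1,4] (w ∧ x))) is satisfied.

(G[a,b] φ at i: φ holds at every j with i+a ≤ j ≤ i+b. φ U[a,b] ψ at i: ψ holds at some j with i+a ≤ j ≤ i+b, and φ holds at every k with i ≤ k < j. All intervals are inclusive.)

Evaluate at each i in [0,5]:
  i=0: ✗ (fails at j=1)
  i=1: ✗ (fails at j=1)
  i=2: ✗ (fails at j=2)
  i=3: ✗ (fails at j=3)
  i=4: ✓ (all of [4,6])
  i=5: ✗ (fails at j=7)
Positions where it holds: {4} → 1.

1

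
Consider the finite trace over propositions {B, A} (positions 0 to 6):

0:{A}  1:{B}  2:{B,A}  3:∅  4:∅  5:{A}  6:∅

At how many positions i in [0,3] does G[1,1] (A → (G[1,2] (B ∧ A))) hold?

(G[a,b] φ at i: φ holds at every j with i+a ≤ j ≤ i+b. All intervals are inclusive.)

3

Evaluate at each i in [0,3]:
  i=0: ✓ (all of [1,1])
  i=1: ✗ (fails at j=2)
  i=2: ✓ (all of [3,3])
  i=3: ✓ (all of [4,4])
Positions where it holds: {0, 2, 3} → 3.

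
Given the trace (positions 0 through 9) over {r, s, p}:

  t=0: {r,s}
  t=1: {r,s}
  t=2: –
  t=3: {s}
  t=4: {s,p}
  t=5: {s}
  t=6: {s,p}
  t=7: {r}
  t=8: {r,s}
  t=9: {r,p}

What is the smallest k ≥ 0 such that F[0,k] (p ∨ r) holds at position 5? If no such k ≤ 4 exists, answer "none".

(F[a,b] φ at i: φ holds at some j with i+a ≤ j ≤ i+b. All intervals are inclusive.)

Scan j = 5,6,… for (p ∨ r):
  j=5: fails
  j=6: holds
First hit at j=6, so smallest k = 6-5 = 1.

1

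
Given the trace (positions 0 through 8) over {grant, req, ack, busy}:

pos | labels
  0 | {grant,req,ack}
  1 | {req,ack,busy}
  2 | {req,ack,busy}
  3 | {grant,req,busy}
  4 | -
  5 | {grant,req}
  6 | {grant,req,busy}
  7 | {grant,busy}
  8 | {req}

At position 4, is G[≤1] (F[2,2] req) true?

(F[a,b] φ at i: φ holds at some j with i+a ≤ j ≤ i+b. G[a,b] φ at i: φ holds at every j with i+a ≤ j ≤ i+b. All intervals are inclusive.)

Check F[2,2] req at every j in [4,5]:
  j=4: holds (witness at 6)
  j=5: fails (none in [7,7])
Fails at j=5 → formula fails.

False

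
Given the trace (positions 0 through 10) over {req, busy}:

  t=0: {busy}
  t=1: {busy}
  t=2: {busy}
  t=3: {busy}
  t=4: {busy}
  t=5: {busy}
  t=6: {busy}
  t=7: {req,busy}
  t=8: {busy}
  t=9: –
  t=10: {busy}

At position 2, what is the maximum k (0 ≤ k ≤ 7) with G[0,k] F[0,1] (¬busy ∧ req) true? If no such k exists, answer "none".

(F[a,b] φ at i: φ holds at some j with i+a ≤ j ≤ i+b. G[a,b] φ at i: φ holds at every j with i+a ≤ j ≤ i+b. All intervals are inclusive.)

none

F[0,1] (¬busy ∧ req) must hold from j=2 onward; find where it first fails.
  j=2: fails → no k works.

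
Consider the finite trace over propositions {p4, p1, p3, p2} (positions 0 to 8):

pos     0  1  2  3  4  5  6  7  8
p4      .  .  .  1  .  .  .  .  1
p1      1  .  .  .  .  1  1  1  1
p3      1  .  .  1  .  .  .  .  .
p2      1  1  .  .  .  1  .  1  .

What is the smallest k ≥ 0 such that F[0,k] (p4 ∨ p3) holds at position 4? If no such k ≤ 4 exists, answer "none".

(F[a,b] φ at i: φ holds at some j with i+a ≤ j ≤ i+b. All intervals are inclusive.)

Scan j = 4,5,… for (p4 ∨ p3):
  j=4: fails
  j=5: fails
  j=6: fails
  j=7: fails
  j=8: holds
First hit at j=8, so smallest k = 8-4 = 4.

4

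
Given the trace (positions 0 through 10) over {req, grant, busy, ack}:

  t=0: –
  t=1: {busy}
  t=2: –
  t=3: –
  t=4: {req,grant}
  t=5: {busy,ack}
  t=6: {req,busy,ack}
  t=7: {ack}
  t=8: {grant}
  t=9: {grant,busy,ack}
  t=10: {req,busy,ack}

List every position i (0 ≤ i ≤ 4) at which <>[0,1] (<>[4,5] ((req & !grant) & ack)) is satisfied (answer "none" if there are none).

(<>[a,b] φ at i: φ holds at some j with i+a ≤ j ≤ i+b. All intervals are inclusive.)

Evaluate at each i in [0,4]:
  i=0: ✓ (witness j=1)
  i=1: ✓ (witness j=1)
  i=2: ✓ (witness j=2)
  i=3: ✗ (none in [3,4])
  i=4: ✓ (witness j=5)

0, 1, 2, 4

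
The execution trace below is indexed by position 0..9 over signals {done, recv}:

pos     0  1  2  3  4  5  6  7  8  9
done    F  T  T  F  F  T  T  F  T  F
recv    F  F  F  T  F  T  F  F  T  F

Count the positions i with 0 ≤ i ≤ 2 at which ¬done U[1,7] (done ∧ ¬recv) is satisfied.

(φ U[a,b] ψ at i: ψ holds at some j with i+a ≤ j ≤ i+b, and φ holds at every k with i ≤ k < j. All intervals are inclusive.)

1

Evaluate at each i in [0,2]:
  i=0: ✓ (rhs at j=1; lhs holds on [0,0])
  i=1: ✗ (lhs fails at k=1 before rhs at j=2)
  i=2: ✗ (lhs fails at k=2 before rhs at j=6)
Positions where it holds: {0} → 1.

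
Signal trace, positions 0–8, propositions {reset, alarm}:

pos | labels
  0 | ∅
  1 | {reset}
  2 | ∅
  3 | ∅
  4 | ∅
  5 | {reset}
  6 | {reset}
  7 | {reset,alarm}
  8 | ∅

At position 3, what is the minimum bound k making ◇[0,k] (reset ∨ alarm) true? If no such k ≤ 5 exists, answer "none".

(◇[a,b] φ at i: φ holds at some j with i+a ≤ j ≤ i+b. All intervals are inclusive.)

2

Scan j = 3,4,… for (reset ∨ alarm):
  j=3: fails
  j=4: fails
  j=5: holds
First hit at j=5, so smallest k = 5-3 = 2.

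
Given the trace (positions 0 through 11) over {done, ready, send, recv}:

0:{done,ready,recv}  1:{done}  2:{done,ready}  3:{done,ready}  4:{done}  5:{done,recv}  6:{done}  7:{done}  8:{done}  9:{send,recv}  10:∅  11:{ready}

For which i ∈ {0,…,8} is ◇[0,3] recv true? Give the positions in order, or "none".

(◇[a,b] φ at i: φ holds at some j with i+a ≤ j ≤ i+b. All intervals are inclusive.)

0, 2, 3, 4, 5, 6, 7, 8

Evaluate at each i in [0,8]:
  i=0: ✓ (witness j=0)
  i=1: ✗ (none in [1,4])
  i=2: ✓ (witness j=5)
  i=3: ✓ (witness j=5)
  i=4: ✓ (witness j=5)
  i=5: ✓ (witness j=5)
  i=6: ✓ (witness j=9)
  i=7: ✓ (witness j=9)
  i=8: ✓ (witness j=9)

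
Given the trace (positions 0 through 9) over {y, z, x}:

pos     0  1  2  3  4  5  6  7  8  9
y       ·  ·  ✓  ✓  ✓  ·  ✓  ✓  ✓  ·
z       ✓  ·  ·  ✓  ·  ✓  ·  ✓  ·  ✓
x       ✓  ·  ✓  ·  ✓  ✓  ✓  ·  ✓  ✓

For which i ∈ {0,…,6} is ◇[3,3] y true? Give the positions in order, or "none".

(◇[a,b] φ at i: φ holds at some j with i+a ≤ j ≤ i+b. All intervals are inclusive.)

0, 1, 3, 4, 5

Evaluate at each i in [0,6]:
  i=0: ✓ (witness j=3)
  i=1: ✓ (witness j=4)
  i=2: ✗ (none in [5,5])
  i=3: ✓ (witness j=6)
  i=4: ✓ (witness j=7)
  i=5: ✓ (witness j=8)
  i=6: ✗ (none in [9,9])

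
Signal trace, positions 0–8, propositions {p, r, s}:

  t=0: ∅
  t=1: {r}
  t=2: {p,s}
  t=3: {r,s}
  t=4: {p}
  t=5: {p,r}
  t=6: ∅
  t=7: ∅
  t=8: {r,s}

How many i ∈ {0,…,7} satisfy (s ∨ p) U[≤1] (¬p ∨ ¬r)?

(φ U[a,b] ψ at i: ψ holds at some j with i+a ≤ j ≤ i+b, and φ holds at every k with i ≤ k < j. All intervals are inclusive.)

8

Evaluate at each i in [0,7]:
  i=0: ✓ (rhs at j=0)
  i=1: ✓ (rhs at j=1)
  i=2: ✓ (rhs at j=2)
  i=3: ✓ (rhs at j=3)
  i=4: ✓ (rhs at j=4)
  i=5: ✓ (rhs at j=6; lhs holds on [5,5])
  i=6: ✓ (rhs at j=6)
  i=7: ✓ (rhs at j=7)
Positions where it holds: {0, 1, 2, 3, 4, 5, 6, 7} → 8.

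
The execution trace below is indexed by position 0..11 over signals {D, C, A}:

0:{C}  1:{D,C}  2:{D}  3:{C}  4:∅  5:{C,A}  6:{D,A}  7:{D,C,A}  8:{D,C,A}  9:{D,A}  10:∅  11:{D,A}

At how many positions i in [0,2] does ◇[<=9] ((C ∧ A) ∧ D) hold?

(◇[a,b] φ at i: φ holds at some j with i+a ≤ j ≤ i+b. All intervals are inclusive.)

Evaluate at each i in [0,2]:
  i=0: ✓ (witness j=7)
  i=1: ✓ (witness j=7)
  i=2: ✓ (witness j=7)
Positions where it holds: {0, 1, 2} → 3.

3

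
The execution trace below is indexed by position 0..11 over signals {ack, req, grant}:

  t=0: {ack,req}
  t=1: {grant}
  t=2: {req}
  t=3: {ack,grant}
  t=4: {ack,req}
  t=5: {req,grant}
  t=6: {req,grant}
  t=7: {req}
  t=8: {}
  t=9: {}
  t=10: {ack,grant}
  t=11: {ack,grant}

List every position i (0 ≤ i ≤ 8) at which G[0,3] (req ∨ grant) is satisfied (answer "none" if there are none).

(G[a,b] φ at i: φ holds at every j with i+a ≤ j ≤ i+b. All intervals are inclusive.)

0, 1, 2, 3, 4

Evaluate at each i in [0,8]:
  i=0: ✓ (all of [0,3])
  i=1: ✓ (all of [1,4])
  i=2: ✓ (all of [2,5])
  i=3: ✓ (all of [3,6])
  i=4: ✓ (all of [4,7])
  i=5: ✗ (fails at j=8)
  i=6: ✗ (fails at j=8)
  i=7: ✗ (fails at j=8)
  i=8: ✗ (fails at j=8)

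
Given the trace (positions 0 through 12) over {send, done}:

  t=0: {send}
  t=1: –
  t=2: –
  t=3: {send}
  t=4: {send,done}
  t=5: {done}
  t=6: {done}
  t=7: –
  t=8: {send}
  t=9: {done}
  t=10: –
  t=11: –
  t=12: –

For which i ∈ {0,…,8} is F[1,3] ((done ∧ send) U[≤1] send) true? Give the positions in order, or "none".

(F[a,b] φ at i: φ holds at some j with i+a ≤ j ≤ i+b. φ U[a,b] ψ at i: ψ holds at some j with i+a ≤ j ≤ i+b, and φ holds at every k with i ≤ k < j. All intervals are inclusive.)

0, 1, 2, 3, 5, 6, 7

Evaluate at each i in [0,8]:
  i=0: ✓ (witness j=3)
  i=1: ✓ (witness j=3)
  i=2: ✓ (witness j=3)
  i=3: ✓ (witness j=4)
  i=4: ✗ (none in [5,7])
  i=5: ✓ (witness j=8)
  i=6: ✓ (witness j=8)
  i=7: ✓ (witness j=8)
  i=8: ✗ (none in [9,11])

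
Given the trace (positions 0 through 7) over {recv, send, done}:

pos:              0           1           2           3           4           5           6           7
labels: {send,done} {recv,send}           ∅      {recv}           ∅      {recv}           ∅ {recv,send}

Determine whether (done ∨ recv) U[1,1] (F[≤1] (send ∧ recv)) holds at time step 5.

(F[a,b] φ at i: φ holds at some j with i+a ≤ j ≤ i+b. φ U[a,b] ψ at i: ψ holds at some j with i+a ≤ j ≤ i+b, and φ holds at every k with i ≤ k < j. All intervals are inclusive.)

Need some j in [6,6] with F[≤1] (send ∧ recv), and (done ∨ recv) at every k in [5,j-1].
  j=6: F[≤1] (send ∧ recv) holds; (done ∨ recv) holds at every k in [5,5] → satisfied.

True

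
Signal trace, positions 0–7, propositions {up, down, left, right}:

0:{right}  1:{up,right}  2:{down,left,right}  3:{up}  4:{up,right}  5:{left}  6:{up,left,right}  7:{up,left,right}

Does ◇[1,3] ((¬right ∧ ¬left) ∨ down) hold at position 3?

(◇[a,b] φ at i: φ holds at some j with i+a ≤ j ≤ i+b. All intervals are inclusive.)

Check ((¬right ∧ ¬left) ∨ down) at each j in [4,6]:
  j=4: false
  j=5: false
  j=6: false
No position in the window satisfies it → formula fails.

False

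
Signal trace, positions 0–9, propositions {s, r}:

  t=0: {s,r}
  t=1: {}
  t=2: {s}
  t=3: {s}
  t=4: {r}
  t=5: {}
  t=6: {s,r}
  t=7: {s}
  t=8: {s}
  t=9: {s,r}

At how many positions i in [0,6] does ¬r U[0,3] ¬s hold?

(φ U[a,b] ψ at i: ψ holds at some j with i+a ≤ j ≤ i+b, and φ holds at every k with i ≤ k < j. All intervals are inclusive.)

Evaluate at each i in [0,6]:
  i=0: ✗ (lhs fails at k=0 before rhs at j=1)
  i=1: ✓ (rhs at j=1)
  i=2: ✓ (rhs at j=4; lhs holds on [2,3])
  i=3: ✓ (rhs at j=4; lhs holds on [3,3])
  i=4: ✓ (rhs at j=4)
  i=5: ✓ (rhs at j=5)
  i=6: ✗ (no rhs in [6,9])
Positions where it holds: {1, 2, 3, 4, 5} → 5.

5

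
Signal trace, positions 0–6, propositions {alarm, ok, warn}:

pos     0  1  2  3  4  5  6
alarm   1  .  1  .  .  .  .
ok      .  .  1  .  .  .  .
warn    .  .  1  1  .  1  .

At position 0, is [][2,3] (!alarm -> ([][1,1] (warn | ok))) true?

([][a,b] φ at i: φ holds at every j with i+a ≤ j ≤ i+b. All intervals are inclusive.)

Check (!alarm -> ([][1,1] (warn | ok))) at every j in [2,3]:
  j=2: antecedent false → ✓
  j=3: antecedent true; consequent fails at 4 → ✗
Fails at j=3 → formula fails.

No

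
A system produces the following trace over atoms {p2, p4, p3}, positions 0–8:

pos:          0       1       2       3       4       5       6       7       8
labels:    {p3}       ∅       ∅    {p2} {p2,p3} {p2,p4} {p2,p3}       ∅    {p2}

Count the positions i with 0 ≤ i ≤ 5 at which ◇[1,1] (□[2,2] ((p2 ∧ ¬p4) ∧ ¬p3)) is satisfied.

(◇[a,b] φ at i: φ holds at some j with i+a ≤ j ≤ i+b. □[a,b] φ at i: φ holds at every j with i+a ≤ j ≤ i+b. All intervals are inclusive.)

Evaluate at each i in [0,5]:
  i=0: ✓ (witness j=1)
  i=1: ✗ (none in [2,2])
  i=2: ✗ (none in [3,3])
  i=3: ✗ (none in [4,4])
  i=4: ✗ (none in [5,5])
  i=5: ✓ (witness j=6)
Positions where it holds: {0, 5} → 2.

2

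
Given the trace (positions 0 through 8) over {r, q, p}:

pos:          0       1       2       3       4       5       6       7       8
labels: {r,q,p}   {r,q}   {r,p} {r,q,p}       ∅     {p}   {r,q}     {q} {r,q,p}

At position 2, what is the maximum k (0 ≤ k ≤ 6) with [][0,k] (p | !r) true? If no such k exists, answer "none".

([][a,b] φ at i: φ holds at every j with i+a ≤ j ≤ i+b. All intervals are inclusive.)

(p | !r) must hold from j=2 onward; find where it first fails.
  j=2: holds
  j=3: holds
  j=4: holds
  j=5: holds
  j=6: fails
Holds on [2,5], so largest k = 3.

3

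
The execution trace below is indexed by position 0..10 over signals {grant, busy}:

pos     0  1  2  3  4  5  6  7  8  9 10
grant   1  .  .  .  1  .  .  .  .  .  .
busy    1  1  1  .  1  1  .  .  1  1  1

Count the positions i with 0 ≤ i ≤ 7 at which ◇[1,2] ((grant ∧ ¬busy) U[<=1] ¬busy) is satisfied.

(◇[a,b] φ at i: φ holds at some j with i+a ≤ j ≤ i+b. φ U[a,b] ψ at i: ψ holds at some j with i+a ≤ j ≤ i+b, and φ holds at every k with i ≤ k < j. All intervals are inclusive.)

Evaluate at each i in [0,7]:
  i=0: ✗ (none in [1,2])
  i=1: ✓ (witness j=3)
  i=2: ✓ (witness j=3)
  i=3: ✗ (none in [4,5])
  i=4: ✓ (witness j=6)
  i=5: ✓ (witness j=6)
  i=6: ✓ (witness j=7)
  i=7: ✗ (none in [8,9])
Positions where it holds: {1, 2, 4, 5, 6} → 5.

5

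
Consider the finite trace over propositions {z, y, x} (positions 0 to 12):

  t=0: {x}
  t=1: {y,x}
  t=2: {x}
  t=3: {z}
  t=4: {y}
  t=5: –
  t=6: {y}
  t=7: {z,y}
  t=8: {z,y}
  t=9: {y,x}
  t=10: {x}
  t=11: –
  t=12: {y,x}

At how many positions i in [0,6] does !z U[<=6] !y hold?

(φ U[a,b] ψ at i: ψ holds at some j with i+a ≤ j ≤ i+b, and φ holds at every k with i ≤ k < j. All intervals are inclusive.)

6

Evaluate at each i in [0,6]:
  i=0: ✓ (rhs at j=0)
  i=1: ✓ (rhs at j=2; lhs holds on [1,1])
  i=2: ✓ (rhs at j=2)
  i=3: ✓ (rhs at j=3)
  i=4: ✓ (rhs at j=5; lhs holds on [4,4])
  i=5: ✓ (rhs at j=5)
  i=6: ✗ (lhs fails at k=7 before rhs at j=10)
Positions where it holds: {0, 1, 2, 3, 4, 5} → 6.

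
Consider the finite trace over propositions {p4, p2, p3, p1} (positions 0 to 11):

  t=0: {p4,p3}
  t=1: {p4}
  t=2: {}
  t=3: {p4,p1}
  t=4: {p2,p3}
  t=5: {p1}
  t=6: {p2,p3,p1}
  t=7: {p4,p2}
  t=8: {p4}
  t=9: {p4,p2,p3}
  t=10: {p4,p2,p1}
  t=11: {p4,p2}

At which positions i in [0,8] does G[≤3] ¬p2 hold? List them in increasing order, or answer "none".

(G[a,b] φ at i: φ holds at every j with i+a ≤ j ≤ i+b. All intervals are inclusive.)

Evaluate at each i in [0,8]:
  i=0: ✓ (all of [0,3])
  i=1: ✗ (fails at j=4)
  i=2: ✗ (fails at j=4)
  i=3: ✗ (fails at j=4)
  i=4: ✗ (fails at j=4)
  i=5: ✗ (fails at j=6)
  i=6: ✗ (fails at j=6)
  i=7: ✗ (fails at j=7)
  i=8: ✗ (fails at j=9)

0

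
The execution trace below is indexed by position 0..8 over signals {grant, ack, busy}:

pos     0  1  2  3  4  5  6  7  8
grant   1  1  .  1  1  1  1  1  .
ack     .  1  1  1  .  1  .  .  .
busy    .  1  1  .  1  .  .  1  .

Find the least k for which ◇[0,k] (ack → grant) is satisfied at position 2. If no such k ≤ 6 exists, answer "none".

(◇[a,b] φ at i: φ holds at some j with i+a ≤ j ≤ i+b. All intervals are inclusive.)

1

Scan j = 2,3,… for (ack → grant):
  j=2: fails
  j=3: holds
First hit at j=3, so smallest k = 3-2 = 1.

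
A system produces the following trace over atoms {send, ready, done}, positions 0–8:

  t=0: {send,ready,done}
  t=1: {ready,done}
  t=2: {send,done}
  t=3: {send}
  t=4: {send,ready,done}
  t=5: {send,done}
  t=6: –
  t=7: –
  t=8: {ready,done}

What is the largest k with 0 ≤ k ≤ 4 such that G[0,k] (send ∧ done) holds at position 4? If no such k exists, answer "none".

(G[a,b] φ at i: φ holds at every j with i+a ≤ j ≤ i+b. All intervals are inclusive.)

1

(send ∧ done) must hold from j=4 onward; find where it first fails.
  j=4: holds
  j=5: holds
  j=6: fails
Holds on [4,5], so largest k = 1.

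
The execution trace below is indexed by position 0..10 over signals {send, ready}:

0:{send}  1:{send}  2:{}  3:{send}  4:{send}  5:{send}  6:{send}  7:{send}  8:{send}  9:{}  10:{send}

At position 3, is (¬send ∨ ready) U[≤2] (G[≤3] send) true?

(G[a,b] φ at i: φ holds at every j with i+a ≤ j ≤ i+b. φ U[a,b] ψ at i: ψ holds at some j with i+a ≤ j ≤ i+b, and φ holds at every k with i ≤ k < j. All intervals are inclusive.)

Holds

Need some j in [3,5] with G[≤3] send, and (¬send ∨ ready) at every k in [3,j-1].
  j=3: G[≤3] send holds; no prefix to check → satisfied.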